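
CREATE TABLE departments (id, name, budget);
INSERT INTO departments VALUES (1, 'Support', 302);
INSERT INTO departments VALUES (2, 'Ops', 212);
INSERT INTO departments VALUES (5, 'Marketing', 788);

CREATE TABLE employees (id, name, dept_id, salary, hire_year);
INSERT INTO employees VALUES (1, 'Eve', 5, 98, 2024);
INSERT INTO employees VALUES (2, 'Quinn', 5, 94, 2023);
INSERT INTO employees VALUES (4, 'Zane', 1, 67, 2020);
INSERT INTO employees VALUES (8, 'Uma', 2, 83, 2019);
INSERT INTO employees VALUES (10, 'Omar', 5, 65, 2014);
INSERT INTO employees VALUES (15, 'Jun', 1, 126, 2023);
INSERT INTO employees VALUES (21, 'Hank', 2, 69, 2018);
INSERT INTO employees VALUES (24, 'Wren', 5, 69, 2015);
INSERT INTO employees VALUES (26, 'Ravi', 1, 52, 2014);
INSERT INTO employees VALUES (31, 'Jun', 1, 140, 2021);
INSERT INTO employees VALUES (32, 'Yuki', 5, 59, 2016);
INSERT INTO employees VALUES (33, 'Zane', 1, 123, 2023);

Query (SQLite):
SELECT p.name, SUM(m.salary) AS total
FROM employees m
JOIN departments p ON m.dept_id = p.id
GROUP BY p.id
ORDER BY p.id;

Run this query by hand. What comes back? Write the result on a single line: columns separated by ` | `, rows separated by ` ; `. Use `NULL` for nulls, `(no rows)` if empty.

Support | 508 ; Ops | 152 ; Marketing | 385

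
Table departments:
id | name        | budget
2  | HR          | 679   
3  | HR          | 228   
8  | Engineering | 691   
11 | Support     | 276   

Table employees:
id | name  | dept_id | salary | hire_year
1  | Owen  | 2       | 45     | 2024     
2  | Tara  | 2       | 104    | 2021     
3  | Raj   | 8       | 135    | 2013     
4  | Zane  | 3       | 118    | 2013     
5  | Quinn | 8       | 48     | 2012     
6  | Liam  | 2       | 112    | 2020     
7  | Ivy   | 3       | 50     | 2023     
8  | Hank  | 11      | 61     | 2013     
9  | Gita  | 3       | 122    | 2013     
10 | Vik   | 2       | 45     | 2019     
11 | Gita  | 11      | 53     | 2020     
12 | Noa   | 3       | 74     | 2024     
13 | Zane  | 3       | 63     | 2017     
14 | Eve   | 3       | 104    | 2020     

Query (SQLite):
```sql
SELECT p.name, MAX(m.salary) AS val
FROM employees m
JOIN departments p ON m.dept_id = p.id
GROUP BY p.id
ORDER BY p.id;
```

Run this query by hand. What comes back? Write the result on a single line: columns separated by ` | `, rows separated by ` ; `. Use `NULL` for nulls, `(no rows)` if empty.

HR | 112 ; HR | 122 ; Engineering | 135 ; Support | 61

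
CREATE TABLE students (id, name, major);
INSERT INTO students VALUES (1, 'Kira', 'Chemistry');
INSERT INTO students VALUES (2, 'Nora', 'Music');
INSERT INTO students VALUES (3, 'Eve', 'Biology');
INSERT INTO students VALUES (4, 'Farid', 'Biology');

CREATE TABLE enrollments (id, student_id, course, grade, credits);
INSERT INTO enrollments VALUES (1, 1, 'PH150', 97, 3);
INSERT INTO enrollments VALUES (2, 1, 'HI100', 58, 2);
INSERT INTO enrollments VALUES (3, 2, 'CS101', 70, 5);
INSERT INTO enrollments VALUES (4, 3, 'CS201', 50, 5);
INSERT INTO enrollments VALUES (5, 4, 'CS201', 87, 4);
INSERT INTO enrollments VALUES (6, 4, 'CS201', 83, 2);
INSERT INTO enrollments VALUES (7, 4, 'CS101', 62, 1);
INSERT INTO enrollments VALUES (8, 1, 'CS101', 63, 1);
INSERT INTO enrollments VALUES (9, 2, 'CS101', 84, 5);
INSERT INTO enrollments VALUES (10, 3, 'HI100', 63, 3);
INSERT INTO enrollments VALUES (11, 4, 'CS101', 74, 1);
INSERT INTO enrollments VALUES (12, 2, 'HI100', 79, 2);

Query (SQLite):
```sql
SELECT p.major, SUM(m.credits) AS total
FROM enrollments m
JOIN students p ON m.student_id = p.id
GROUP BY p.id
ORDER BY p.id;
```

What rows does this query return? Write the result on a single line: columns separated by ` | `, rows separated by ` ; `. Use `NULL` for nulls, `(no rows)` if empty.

Chemistry | 6 ; Music | 12 ; Biology | 8 ; Biology | 8

Join each enrollments row to its students via student_id.
Group joined rows by students.id; compute SUM(m.credits) per group.
  1: ids {1, 2, 8} → SUM(m.credits)=6
  2: ids {3, 9, 12} → SUM(m.credits)=12
  3: ids {4, 10} → SUM(m.credits)=8
  4: ids {5, 6, 7, 11} → SUM(m.credits)=8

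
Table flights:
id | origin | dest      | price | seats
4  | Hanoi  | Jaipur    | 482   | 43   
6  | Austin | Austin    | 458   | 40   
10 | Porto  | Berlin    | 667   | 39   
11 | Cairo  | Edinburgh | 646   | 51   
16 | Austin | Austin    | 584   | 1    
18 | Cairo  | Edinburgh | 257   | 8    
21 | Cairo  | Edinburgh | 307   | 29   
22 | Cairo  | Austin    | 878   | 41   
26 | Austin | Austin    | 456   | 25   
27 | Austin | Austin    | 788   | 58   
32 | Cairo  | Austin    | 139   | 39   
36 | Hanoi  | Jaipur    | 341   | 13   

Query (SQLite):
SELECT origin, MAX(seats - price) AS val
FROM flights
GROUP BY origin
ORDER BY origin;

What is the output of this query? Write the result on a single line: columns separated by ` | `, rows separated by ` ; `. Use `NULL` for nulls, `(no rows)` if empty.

Austin | -418 ; Cairo | -100 ; Hanoi | -328 ; Porto | -628

For each row compute seats - price.
Group by origin; take MAX of the expression per group.
  Austin: ids {6, 16, 26, 27} → MAX(seats - price)=-418
  Cairo: ids {11, 18, 21, 22, 32} → MAX(seats - price)=-100
  Hanoi: ids {4, 36} → MAX(seats - price)=-328
  Porto: ids {10} → MAX(seats - price)=-628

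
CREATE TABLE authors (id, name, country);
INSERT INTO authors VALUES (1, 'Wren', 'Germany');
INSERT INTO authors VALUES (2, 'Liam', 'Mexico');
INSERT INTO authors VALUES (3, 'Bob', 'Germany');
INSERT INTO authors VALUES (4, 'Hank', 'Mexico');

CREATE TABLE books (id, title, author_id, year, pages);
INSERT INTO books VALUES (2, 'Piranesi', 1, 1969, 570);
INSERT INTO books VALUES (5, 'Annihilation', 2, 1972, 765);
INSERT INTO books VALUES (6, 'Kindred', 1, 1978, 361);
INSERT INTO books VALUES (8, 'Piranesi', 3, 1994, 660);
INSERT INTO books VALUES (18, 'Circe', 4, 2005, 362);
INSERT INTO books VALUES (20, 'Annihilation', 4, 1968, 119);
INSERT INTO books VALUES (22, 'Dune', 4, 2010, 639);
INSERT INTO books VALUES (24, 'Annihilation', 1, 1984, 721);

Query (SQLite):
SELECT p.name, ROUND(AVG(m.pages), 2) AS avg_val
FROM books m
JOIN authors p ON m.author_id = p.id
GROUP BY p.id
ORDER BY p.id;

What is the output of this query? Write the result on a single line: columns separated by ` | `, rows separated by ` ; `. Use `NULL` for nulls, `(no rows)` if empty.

Wren | 550.67 ; Liam | 765 ; Bob | 660 ; Hank | 373.33

Join each books row to its authors via author_id.
Group joined rows by authors.id; compute ROUND(AVG(m.pages), 2) per group.
  1: ids {2, 6, 24} → ROUND(AVG(m.pages), 2)=550.67
  2: ids {5} → ROUND(AVG(m.pages), 2)=765
  3: ids {8} → ROUND(AVG(m.pages), 2)=660
  4: ids {18, 20, 22} → ROUND(AVG(m.pages), 2)=373.33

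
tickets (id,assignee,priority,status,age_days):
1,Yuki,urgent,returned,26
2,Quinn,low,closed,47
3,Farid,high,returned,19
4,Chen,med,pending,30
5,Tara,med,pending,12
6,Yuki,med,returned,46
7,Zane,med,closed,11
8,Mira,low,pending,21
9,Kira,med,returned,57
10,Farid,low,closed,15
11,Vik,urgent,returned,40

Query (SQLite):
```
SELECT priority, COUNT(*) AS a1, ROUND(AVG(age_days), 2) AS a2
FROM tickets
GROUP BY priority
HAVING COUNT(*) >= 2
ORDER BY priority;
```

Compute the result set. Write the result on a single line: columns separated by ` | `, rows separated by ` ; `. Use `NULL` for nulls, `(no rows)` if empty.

low | 3 | 27.67 ; med | 5 | 31.2 ; urgent | 2 | 33

Group tickets by priority.
Per group compute: COUNT(*), ROUND(AVG(age_days), 2).
HAVING: drop groups with fewer than 2 rows.
  high: ids {3} → COUNT(*)=1, ROUND(AVG(age_days), 2)=19
  low: ids {2, 8, 10} → COUNT(*)=3, ROUND(AVG(age_days), 2)=27.67
  med: ids {4, 5, 6, 7, 9} → COUNT(*)=5, ROUND(AVG(age_days), 2)=31.2
  urgent: ids {1, 11} → COUNT(*)=2, ROUND(AVG(age_days), 2)=33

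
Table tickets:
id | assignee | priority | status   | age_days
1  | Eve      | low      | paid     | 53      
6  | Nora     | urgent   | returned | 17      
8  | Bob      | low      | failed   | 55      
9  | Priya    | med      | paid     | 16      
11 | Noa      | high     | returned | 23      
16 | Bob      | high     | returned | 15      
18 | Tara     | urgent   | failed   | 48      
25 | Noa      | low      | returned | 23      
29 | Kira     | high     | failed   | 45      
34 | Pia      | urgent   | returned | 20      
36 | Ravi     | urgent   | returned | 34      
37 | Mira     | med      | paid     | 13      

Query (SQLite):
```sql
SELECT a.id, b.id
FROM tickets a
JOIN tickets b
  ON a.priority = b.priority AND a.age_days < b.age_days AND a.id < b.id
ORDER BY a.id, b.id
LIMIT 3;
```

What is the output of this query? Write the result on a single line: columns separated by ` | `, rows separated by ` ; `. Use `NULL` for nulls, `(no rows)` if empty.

Pairs (a,b) with same priority, a.age_days < b.age_days, a.id < b.id.
priority groups: high:{11,16,29} low:{1,8,25} med:{9,37} urgent:{6,18,34,36}
Ordered by (a.id, b.id); first 3.

1 | 8 ; 6 | 18 ; 6 | 34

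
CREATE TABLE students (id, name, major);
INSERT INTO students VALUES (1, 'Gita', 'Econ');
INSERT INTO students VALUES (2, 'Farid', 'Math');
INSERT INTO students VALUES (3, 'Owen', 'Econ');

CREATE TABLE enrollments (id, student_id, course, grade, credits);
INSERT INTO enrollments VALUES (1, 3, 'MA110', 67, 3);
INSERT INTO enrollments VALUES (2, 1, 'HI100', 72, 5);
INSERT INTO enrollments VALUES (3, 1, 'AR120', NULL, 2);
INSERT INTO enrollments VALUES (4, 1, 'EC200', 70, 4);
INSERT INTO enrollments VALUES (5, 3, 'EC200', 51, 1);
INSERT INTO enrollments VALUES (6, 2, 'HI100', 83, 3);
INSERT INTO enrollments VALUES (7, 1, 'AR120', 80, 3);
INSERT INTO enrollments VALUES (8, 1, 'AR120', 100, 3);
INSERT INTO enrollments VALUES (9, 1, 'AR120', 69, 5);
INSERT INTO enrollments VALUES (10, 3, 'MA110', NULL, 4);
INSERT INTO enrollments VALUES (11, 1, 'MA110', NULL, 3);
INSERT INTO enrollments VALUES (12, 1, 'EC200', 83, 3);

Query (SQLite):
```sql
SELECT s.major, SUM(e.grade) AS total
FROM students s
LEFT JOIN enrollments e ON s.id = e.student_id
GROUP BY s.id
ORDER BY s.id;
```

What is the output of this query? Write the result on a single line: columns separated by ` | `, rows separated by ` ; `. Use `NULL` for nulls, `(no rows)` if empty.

Econ | 474 ; Math | 83 ; Econ | 118

LEFT JOIN keeps every students row; unmatched ones get NULL for enrollments columns.
Group by students.id and compute SUM(e.grade). SUM over an all-NULL group is NULL.
  1: ids {2, 3, 4, 7, 8, 9, 11, 12} → SUM(e.grade)=474
  2: ids {6} → SUM(e.grade)=83
  3: ids {1, 5, 10} → SUM(e.grade)=118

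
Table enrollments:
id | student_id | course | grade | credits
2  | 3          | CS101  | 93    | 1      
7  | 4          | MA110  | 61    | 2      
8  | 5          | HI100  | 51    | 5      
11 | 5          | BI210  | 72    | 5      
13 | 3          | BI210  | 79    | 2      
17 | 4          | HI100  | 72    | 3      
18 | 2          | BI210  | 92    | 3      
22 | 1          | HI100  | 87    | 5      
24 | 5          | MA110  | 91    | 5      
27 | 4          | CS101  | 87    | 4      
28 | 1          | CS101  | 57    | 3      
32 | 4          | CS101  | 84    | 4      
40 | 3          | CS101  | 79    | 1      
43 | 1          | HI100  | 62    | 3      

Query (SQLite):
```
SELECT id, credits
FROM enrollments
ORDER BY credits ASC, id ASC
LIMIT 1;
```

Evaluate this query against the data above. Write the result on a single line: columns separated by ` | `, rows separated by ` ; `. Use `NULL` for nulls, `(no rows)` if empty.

Sort by credits asc, tiebreak id asc: (1, id=2), (1, id=40), (2, id=7), (2, id=13) …. Take first 1.

2 | 1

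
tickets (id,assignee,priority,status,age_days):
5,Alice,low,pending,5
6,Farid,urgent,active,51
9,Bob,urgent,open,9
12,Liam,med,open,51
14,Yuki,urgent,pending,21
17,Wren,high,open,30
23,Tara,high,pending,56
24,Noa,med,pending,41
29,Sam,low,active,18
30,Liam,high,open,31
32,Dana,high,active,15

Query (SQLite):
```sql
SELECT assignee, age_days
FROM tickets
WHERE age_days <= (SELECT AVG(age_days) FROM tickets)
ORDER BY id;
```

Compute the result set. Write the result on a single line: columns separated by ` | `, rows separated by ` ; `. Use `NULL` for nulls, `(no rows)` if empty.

Alice | 5 ; Bob | 9 ; Yuki | 21 ; Sam | 18 ; Dana | 15

Scalar subquery: AVG(age_days) over all tickets rows = 29.818182 (≈; comparison uses full precision).
Keep rows where age_days <= that value.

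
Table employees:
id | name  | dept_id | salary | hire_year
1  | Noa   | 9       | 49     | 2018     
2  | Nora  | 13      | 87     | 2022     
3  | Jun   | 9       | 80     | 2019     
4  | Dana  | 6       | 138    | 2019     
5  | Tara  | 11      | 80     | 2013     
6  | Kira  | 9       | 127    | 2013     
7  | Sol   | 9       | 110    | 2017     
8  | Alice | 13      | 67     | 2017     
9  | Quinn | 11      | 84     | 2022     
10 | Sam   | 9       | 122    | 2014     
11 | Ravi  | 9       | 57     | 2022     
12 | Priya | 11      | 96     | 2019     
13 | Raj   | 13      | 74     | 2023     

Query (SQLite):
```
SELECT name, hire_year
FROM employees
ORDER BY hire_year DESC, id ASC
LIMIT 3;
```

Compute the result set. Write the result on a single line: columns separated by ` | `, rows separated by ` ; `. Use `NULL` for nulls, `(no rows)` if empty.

Raj | 2023 ; Nora | 2022 ; Quinn | 2022

Sort by hire_year desc, tiebreak id asc: (2023, id=13), (2022, id=2), (2022, id=9), (2022, id=11), (2019, id=3), (2019, id=4) …. Take first 3.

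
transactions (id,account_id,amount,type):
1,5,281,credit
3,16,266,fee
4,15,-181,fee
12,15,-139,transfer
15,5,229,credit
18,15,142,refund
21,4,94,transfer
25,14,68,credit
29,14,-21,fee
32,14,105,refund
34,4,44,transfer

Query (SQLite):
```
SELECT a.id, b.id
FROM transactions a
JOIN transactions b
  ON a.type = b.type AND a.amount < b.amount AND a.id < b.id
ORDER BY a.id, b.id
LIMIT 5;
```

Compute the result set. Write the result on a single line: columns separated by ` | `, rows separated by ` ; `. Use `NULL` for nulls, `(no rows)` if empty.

Pairs (a,b) with same type, a.amount < b.amount, a.id < b.id.
type groups: credit:{1,15,25} fee:{3,4,29} refund:{18,32} transfer:{12,21,34}
Ordered by (a.id, b.id); first 5.

4 | 29 ; 12 | 21 ; 12 | 34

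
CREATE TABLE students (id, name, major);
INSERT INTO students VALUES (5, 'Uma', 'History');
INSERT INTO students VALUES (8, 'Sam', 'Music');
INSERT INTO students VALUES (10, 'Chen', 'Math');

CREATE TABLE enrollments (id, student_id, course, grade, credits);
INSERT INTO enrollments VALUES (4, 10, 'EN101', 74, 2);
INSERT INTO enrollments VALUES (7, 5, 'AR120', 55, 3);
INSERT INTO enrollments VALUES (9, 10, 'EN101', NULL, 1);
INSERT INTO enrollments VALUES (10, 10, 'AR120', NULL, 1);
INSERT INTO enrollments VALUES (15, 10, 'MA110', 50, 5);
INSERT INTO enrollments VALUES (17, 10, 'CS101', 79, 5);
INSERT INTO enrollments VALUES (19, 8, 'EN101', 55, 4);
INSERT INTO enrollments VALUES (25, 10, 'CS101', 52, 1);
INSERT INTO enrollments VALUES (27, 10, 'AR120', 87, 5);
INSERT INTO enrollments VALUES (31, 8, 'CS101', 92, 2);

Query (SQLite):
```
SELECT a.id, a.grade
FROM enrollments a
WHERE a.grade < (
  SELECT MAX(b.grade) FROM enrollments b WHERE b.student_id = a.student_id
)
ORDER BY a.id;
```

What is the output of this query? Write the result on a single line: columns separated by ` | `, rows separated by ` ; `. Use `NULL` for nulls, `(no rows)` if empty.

For each enrollments row a, compute MAX(grade) over rows sharing a.student_id.
Keep row a if a.grade < that per-group MAX.
  student_id=5: MAX(grade) = 55
  student_id=8: MAX(grade) = 92
  student_id=10: MAX(grade) = 87

4 | 74 ; 15 | 50 ; 17 | 79 ; 19 | 55 ; 25 | 52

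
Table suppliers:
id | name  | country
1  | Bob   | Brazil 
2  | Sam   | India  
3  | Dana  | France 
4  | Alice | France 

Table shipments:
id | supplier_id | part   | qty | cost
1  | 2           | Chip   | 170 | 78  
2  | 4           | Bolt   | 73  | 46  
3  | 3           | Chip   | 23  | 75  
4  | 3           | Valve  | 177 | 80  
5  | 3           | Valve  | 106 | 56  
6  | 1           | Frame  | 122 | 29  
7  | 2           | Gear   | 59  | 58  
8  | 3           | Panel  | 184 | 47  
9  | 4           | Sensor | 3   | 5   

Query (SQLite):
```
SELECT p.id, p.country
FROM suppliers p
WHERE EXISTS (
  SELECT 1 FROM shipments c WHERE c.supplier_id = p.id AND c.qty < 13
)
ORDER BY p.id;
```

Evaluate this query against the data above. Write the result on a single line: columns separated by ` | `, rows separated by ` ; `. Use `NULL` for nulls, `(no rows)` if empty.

4 | France

For each suppliers row, check whether any shipments with matching supplier_id has qty < 13.
Keep rows where that is true.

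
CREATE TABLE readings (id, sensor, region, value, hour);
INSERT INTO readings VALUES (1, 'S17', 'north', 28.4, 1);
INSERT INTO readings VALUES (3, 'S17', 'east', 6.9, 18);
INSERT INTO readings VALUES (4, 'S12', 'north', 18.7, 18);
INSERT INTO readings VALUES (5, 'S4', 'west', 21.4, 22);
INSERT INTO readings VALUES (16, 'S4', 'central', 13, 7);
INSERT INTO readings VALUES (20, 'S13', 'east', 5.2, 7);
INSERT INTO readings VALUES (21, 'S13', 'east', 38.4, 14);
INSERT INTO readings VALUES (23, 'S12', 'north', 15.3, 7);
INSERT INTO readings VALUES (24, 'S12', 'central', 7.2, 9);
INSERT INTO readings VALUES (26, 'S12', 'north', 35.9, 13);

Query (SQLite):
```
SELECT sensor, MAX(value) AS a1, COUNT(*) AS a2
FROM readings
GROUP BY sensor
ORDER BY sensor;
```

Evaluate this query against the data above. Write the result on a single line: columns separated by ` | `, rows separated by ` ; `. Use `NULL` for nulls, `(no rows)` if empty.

Group readings by sensor.
Per group compute: MAX(value), COUNT(*).
  S12: ids {4, 23, 24, 26} → MAX(value)=35.9, COUNT(*)=4
  S13: ids {20, 21} → MAX(value)=38.4, COUNT(*)=2
  S17: ids {1, 3} → MAX(value)=28.4, COUNT(*)=2
  S4: ids {5, 16} → MAX(value)=21.4, COUNT(*)=2

S12 | 35.9 | 4 ; S13 | 38.4 | 2 ; S17 | 28.4 | 2 ; S4 | 21.4 | 2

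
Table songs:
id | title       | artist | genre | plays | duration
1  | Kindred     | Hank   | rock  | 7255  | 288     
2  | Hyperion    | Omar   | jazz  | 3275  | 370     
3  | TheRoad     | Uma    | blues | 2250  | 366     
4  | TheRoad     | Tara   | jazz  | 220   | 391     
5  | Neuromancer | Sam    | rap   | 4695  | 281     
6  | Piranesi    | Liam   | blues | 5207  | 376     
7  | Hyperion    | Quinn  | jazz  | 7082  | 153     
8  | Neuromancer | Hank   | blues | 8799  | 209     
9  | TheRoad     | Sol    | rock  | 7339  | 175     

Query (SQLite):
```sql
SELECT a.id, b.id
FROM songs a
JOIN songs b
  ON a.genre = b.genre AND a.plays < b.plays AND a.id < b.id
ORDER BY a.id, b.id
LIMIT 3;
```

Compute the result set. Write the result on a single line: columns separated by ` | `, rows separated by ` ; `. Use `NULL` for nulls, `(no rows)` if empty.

1 | 9 ; 2 | 7 ; 3 | 6

Pairs (a,b) with same genre, a.plays < b.plays, a.id < b.id.
genre groups: blues:{3,6,8} jazz:{2,4,7} rap:{5} rock:{1,9}
Ordered by (a.id, b.id); first 3.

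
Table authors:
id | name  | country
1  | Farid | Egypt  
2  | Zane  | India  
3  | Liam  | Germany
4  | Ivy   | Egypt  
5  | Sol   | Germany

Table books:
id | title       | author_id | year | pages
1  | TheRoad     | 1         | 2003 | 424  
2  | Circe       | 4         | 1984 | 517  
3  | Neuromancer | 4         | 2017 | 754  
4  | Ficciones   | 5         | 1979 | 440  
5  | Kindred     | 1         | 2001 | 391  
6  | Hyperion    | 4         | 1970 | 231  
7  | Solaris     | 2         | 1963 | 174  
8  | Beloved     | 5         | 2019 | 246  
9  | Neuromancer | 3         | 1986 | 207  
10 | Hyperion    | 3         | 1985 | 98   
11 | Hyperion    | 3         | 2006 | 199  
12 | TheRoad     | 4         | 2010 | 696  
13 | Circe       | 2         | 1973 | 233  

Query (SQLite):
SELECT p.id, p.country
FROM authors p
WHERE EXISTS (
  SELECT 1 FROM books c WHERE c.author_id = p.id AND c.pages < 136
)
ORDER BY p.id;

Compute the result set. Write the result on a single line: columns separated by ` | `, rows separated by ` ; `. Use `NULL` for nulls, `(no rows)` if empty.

For each authors row, check whether any books with matching author_id has pages < 136.
Keep rows where that is true.

3 | Germany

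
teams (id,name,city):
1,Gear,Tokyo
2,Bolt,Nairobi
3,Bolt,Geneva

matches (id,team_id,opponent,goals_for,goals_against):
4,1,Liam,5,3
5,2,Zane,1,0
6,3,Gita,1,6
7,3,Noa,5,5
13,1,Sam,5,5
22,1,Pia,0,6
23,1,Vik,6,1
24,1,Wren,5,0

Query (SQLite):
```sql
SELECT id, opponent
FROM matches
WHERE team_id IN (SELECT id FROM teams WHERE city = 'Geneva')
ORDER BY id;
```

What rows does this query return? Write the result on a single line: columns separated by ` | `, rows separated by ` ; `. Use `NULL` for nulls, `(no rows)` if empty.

6 | Gita ; 7 | Noa

Inner query: teams.id where city = 'Geneva'.
Outer: keep matches rows whose team_id is in that set.
Inner query → {3}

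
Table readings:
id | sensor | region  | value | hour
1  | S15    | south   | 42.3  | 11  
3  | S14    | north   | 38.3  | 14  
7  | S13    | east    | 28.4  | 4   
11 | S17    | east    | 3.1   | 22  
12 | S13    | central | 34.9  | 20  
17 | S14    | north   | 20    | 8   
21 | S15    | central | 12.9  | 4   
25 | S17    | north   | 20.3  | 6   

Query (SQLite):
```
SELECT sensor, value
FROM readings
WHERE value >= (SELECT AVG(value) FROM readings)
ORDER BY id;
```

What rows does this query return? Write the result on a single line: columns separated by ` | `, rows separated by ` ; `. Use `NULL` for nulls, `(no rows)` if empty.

Scalar subquery: AVG(value) over all readings rows = 25.025.
Keep rows where value >= that value.

S15 | 42.3 ; S14 | 38.3 ; S13 | 28.4 ; S13 | 34.9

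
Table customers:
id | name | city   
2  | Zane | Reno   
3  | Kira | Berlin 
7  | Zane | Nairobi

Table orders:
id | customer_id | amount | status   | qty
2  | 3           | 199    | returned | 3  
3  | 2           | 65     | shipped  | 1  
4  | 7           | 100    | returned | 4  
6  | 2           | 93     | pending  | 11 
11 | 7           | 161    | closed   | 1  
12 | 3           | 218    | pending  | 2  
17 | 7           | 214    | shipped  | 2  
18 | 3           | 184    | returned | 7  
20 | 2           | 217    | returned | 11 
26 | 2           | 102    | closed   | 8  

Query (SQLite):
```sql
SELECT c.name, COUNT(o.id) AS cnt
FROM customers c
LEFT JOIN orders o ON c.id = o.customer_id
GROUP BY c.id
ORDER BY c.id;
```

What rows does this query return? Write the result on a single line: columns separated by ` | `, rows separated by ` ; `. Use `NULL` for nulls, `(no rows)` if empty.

Zane | 4 ; Kira | 3 ; Zane | 3

LEFT JOIN keeps every customers row; unmatched ones get NULL for orders columns.
Group by customers.id and compute COUNT(o.id). COUNT(col) of an all-NULL group is 0.
  2: ids {3, 6, 20, 26} → COUNT(o.id)=4
  3: ids {2, 12, 18} → COUNT(o.id)=3
  7: ids {4, 11, 17} → COUNT(o.id)=3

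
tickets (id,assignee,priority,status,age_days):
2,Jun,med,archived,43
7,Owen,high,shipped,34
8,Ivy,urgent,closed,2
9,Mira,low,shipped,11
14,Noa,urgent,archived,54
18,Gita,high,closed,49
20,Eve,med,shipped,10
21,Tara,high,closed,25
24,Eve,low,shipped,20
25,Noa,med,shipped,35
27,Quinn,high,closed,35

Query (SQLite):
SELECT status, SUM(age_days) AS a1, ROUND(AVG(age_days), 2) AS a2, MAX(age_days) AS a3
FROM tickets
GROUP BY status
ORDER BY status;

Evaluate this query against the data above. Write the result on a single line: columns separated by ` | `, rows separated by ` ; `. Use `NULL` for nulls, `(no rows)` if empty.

Group tickets by status.
Per group compute: SUM(age_days), ROUND(AVG(age_days), 2), MAX(age_days).
  archived: ids {2, 14} → SUM(age_days)=97, ROUND(AVG(age_days), 2)=48.5, MAX(age_days)=54
  closed: ids {8, 18, 21, 27} → SUM(age_days)=111, ROUND(AVG(age_days), 2)=27.75, MAX(age_days)=49
  shipped: ids {7, 9, 20, 24, 25} → SUM(age_days)=110, ROUND(AVG(age_days), 2)=22, MAX(age_days)=35

archived | 97 | 48.5 | 54 ; closed | 111 | 27.75 | 49 ; shipped | 110 | 22 | 35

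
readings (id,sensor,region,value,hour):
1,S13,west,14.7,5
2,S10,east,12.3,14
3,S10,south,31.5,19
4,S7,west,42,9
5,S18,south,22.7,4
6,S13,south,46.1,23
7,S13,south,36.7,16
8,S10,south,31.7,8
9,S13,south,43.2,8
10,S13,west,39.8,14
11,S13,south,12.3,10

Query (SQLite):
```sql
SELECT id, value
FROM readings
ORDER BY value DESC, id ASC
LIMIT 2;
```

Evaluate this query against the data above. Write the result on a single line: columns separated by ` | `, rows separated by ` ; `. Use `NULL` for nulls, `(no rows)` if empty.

6 | 46.1 ; 9 | 43.2

Sort by value desc, tiebreak id asc: (46.1, id=6), (43.2, id=9), (42, id=4), (39.8, id=10), (36.7, id=7) …. Take first 2.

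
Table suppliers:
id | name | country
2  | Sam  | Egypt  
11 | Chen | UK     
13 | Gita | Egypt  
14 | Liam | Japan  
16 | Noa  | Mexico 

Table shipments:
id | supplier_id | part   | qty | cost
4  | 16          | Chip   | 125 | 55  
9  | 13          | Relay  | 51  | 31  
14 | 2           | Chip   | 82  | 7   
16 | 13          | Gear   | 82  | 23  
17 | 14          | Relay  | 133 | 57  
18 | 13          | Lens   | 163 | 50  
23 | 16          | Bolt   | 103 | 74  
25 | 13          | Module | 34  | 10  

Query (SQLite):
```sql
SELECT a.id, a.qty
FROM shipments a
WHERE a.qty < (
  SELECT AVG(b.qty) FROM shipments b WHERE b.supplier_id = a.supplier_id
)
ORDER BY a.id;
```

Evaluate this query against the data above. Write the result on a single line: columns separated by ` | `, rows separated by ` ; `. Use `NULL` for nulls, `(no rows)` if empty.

9 | 51 ; 16 | 82 ; 23 | 103 ; 25 | 34

For each shipments row a, compute AVG(qty) over rows sharing a.supplier_id.
Keep row a if a.qty < that per-group AVG.
  supplier_id=2: AVG(qty) = 82.0
  supplier_id=13: AVG(qty) = 82.5
  supplier_id=14: AVG(qty) = 133.0
  supplier_id=16: AVG(qty) = 114.0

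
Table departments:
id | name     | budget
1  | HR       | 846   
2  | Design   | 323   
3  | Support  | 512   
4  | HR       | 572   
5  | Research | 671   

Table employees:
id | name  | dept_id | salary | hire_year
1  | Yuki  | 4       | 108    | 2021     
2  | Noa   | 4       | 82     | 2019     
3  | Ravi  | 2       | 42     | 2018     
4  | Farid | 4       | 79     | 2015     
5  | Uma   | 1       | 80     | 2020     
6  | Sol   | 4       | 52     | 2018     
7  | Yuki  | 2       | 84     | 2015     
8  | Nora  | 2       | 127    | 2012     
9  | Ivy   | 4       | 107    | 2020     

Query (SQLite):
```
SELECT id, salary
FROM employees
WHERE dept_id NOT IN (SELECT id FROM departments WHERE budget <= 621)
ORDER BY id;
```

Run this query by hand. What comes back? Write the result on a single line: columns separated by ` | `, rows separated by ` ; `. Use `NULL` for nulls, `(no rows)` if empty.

5 | 80

Inner query: departments.id where budget <= 621.
Outer: keep employees rows whose dept_id is not in that set.
Inner query → {2, 3, 4}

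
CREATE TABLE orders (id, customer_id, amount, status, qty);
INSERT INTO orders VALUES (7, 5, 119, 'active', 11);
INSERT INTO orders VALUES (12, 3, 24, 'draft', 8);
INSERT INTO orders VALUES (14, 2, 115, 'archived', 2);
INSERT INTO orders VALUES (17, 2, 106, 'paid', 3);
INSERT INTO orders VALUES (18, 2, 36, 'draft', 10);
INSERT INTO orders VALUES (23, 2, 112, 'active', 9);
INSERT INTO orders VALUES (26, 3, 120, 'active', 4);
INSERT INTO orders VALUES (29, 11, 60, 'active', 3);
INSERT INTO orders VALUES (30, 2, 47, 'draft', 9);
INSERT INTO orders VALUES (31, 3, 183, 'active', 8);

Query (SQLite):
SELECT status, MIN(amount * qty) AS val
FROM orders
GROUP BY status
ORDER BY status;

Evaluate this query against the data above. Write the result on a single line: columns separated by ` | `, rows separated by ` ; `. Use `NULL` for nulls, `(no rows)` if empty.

active | 180 ; archived | 230 ; draft | 192 ; paid | 318

For each row compute amount * qty.
Group by status; take MIN of the expression per group.
  active: ids {7, 23, 26, 29, 31} → MIN(amount * qty)=180
  archived: ids {14} → MIN(amount * qty)=230
  draft: ids {12, 18, 30} → MIN(amount * qty)=192
  paid: ids {17} → MIN(amount * qty)=318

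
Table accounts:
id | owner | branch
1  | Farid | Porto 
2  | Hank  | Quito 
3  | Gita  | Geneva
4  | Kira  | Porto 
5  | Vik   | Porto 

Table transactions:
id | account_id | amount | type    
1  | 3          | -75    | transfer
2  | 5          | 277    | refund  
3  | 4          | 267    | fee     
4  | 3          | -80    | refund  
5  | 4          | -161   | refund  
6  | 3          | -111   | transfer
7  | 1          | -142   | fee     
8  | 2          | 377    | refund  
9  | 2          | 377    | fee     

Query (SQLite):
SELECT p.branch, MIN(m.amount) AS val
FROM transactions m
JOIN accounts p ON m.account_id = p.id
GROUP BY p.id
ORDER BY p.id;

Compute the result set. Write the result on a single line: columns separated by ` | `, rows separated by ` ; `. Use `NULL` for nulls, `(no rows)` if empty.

Porto | -142 ; Quito | 377 ; Geneva | -111 ; Porto | -161 ; Porto | 277

Join each transactions row to its accounts via account_id.
Group joined rows by accounts.id; compute MIN(m.amount) per group.
  1: ids {7} → MIN(m.amount)=-142
  2: ids {8, 9} → MIN(m.amount)=377
  3: ids {1, 4, 6} → MIN(m.amount)=-111
  4: ids {3, 5} → MIN(m.amount)=-161
  5: ids {2} → MIN(m.amount)=277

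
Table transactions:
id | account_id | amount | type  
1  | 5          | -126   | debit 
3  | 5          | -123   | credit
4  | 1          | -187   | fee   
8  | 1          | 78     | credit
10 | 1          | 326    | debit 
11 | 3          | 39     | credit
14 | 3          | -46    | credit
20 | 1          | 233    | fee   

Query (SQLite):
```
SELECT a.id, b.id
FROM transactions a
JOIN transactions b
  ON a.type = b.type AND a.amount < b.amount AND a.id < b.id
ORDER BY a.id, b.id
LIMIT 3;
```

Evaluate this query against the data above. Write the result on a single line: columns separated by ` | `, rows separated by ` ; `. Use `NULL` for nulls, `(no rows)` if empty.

Pairs (a,b) with same type, a.amount < b.amount, a.id < b.id.
type groups: credit:{3,8,11,14} debit:{1,10} fee:{4,20}
Ordered by (a.id, b.id); first 3.

1 | 10 ; 3 | 8 ; 3 | 11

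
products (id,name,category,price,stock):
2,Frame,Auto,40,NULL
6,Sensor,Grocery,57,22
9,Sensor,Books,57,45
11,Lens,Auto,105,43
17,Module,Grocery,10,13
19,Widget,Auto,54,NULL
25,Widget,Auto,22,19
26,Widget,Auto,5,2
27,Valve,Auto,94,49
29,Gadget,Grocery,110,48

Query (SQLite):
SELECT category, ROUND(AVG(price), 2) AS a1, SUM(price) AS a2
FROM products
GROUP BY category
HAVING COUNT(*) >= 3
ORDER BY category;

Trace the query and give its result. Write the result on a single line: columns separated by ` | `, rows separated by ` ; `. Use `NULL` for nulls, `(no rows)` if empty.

Group products by category.
Per group compute: ROUND(AVG(price), 2), SUM(price).
HAVING: drop groups with fewer than 3 rows.
  Auto: ids {2, 11, 19, 25, 26, 27} → ROUND(AVG(price), 2)=53.33, SUM(price)=320
  Books: ids {9} → ROUND(AVG(price), 2)=57, SUM(price)=57
  Grocery: ids {6, 17, 29} → ROUND(AVG(price), 2)=59, SUM(price)=177

Auto | 53.33 | 320 ; Grocery | 59 | 177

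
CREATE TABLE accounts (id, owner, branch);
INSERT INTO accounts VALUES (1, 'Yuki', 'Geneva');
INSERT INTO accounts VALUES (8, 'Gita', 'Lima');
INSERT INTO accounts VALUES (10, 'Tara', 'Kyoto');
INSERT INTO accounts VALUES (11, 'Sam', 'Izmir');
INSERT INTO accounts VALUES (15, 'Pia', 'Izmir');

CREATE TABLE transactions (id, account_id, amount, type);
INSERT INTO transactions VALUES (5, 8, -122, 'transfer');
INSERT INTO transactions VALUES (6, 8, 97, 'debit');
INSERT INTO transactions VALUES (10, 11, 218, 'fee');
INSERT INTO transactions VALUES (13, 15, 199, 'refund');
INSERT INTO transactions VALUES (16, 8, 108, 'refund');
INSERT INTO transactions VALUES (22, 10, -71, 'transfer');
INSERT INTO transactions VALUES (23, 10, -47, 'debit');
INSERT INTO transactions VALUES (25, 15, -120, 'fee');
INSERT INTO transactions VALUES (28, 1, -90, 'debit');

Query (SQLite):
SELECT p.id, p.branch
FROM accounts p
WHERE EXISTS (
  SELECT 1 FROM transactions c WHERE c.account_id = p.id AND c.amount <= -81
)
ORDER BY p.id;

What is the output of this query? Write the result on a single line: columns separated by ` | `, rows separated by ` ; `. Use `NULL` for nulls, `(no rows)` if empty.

For each accounts row, check whether any transactions with matching account_id has amount <= -81.
Keep rows where that is true.

1 | Geneva ; 8 | Lima ; 15 | Izmir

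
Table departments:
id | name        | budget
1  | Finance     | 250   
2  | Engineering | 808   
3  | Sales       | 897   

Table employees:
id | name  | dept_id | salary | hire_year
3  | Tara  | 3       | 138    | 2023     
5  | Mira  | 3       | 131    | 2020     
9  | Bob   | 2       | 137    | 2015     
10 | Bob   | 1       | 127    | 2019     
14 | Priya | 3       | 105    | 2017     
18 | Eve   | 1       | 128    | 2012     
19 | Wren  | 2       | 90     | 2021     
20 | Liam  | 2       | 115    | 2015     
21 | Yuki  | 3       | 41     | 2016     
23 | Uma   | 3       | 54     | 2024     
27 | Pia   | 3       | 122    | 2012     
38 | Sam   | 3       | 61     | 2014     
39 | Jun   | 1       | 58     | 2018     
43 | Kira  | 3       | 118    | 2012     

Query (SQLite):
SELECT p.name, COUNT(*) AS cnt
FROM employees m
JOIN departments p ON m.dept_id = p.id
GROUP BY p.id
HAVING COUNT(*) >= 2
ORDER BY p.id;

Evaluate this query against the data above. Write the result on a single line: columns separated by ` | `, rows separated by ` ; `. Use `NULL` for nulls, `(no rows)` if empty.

Finance | 3 ; Engineering | 3 ; Sales | 8

Join each employees row to its departments via dept_id.
Group joined rows by departments.id; compute COUNT(*) per group.
HAVING: keep groups with count ≥ 2.
  1: ids {10, 18, 39} → COUNT(*)=3
  2: ids {9, 19, 20} → COUNT(*)=3
  3: ids {3, 5, 14, 21, 23, 27, 38, 43} → COUNT(*)=8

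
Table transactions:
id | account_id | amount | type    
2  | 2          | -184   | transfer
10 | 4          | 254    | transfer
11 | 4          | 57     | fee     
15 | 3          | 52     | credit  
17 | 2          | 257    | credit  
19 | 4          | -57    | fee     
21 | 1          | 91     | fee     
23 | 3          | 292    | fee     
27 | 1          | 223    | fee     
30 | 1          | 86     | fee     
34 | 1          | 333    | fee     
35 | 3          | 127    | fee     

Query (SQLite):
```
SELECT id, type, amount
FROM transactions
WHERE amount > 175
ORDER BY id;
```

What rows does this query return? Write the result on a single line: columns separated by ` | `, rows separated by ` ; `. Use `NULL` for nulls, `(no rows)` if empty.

10 | transfer | 254 ; 17 | credit | 257 ; 23 | fee | 292 ; 27 | fee | 223 ; 34 | fee | 333

amount > 175: ids {10, 17, 23, 27, 34}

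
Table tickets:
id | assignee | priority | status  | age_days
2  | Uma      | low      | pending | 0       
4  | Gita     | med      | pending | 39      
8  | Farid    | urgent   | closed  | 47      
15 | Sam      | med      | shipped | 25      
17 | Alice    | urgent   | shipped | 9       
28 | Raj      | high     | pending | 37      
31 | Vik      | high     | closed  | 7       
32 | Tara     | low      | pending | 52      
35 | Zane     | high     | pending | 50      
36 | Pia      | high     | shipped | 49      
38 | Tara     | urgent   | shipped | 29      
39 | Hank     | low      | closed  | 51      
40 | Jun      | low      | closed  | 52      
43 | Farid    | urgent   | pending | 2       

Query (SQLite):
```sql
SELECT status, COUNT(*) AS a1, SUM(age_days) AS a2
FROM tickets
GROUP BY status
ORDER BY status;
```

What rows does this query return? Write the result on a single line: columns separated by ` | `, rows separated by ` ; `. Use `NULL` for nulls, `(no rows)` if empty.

closed | 4 | 157 ; pending | 6 | 180 ; shipped | 4 | 112

Group tickets by status.
Per group compute: COUNT(*), SUM(age_days).
  closed: ids {8, 31, 39, 40} → COUNT(*)=4, SUM(age_days)=157
  pending: ids {2, 4, 28, 32, 35, 43} → COUNT(*)=6, SUM(age_days)=180
  shipped: ids {15, 17, 36, 38} → COUNT(*)=4, SUM(age_days)=112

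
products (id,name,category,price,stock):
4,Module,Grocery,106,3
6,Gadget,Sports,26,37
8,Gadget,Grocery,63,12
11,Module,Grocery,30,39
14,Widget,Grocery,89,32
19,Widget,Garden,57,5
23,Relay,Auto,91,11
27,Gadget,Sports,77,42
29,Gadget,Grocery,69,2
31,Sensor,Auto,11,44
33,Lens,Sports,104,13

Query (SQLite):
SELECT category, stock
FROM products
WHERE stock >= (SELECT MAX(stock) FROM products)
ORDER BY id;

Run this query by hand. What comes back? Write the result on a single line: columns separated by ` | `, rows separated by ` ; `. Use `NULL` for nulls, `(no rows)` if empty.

Scalar subquery: MAX(stock) over all products rows = 44.
Keep rows where stock >= that value.

Auto | 44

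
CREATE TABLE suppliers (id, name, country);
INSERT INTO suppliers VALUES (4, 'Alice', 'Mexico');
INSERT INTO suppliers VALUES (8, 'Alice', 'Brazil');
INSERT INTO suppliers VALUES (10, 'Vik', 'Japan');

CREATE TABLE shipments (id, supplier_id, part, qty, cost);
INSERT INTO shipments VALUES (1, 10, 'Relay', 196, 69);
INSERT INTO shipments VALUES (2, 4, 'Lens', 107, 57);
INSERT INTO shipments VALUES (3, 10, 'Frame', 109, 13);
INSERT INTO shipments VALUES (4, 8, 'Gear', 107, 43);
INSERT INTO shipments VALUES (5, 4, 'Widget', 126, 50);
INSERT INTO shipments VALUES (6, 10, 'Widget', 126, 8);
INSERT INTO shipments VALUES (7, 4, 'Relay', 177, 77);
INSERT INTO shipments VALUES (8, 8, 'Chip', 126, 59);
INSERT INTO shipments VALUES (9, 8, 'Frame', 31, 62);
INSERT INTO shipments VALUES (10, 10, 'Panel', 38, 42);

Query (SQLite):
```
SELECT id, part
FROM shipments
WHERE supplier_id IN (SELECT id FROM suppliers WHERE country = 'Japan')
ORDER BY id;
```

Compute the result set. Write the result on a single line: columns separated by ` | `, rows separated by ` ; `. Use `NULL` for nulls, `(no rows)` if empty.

1 | Relay ; 3 | Frame ; 6 | Widget ; 10 | Panel

Inner query: suppliers.id where country = 'Japan'.
Outer: keep shipments rows whose supplier_id is in that set.
Inner query → {10}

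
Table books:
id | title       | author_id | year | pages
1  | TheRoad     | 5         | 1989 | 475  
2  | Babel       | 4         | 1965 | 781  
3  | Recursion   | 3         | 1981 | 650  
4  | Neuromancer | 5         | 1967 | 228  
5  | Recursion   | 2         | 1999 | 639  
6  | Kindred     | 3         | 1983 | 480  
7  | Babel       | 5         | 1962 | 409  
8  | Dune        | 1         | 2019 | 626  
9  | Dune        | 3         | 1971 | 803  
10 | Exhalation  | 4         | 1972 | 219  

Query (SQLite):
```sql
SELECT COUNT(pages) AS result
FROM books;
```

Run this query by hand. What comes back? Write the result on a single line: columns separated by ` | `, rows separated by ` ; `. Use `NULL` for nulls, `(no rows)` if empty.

All pages values: [475, 781, 650, 228, 639, 480, 409, 626, 803, 219].
COUNT(pages) counts non-NULL values → 10.

10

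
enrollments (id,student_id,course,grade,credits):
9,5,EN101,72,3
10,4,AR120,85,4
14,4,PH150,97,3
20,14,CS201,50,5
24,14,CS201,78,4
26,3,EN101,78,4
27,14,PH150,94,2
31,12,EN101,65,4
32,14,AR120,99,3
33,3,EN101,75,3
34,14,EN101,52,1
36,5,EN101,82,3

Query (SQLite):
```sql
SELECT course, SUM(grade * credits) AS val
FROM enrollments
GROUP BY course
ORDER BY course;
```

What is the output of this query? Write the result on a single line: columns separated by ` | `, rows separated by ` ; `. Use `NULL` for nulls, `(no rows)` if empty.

AR120 | 637 ; CS201 | 562 ; EN101 | 1311 ; PH150 | 479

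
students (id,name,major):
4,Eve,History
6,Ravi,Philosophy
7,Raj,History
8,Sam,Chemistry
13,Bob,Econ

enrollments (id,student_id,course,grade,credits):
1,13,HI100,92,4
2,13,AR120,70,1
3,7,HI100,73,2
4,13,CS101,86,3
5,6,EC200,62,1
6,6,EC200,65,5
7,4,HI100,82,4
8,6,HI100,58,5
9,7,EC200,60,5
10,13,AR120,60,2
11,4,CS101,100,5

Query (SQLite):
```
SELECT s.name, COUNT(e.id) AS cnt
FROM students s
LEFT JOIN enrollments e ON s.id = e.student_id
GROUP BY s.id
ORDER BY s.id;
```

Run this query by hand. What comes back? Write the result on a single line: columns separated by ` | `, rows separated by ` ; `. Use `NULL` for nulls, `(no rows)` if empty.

Eve | 2 ; Ravi | 3 ; Raj | 2 ; Sam | 0 ; Bob | 4

LEFT JOIN keeps every students row; unmatched ones get NULL for enrollments columns.
Group by students.id and compute COUNT(e.id). COUNT(col) of an all-NULL group is 0.
  4: ids {7, 11} → COUNT(e.id)=2
  6: ids {5, 6, 8} → COUNT(e.id)=3
  7: ids {3, 9} → COUNT(e.id)=2
  8: ids {—} → COUNT(e.id)=0
  13: ids {1, 2, 4, 10} → COUNT(e.id)=4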